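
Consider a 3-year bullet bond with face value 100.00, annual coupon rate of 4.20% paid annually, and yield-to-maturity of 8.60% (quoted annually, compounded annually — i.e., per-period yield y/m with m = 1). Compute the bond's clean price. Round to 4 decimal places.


Answer: Price = 88.7824

Derivation:
Coupon per period c = face * coupon_rate / m = 4.200000
Periods per year m = 1; per-period yield y/m = 0.086000
Number of cashflows N = 3
Cashflows (t years, CF_t, discount factor 1/(1+y/m)^(m*t), PV):
  t = 1.0000: CF_t = 4.200000, DF = 0.920810, PV = 3.867403
  t = 2.0000: CF_t = 4.200000, DF = 0.847892, PV = 3.561145
  t = 3.0000: CF_t = 104.200000, DF = 0.780747, PV = 81.353875
Price P = sum_t PV_t = 88.782423


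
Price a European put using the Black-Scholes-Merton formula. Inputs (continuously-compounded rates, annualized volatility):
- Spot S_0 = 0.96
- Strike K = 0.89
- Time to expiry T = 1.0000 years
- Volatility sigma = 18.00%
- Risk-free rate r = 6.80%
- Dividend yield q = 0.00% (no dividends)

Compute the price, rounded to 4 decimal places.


d1 = (ln(S/K) + (r - q + 0.5*sigma^2) * T) / (sigma * sqrt(T)) = 0.88839901
d2 = d1 - sigma * sqrt(T) = 0.70839901
exp(-rT) = 0.93426047; exp(-qT) = 1.00000000
P = K * exp(-rT) * N(-d2) - S_0 * exp(-qT) * N(-d1)
N(-d1) = 0.18716308; N(-d2) = 0.23934875
P = 0.8900 * 0.93426047 * 0.23934875 - 0.9600 * 1.00000000 * 0.18716308 = 0.0193

Answer: Price = 0.0193


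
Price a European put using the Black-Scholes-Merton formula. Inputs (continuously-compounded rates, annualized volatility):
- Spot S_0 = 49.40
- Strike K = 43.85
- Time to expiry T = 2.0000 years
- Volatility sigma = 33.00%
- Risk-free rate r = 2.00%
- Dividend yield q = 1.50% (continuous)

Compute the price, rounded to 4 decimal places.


d1 = (ln(S/K) + (r - q + 0.5*sigma^2) * T) / (sigma * sqrt(T)) = 0.51013620
d2 = d1 - sigma * sqrt(T) = 0.04344572
exp(-rT) = 0.96078944; exp(-qT) = 0.97044553
P = K * exp(-rT) * N(-d2) - S_0 * exp(-qT) * N(-d1)
N(-d1) = 0.30497802; N(-d2) = 0.48267311
P = 43.8500 * 0.96078944 * 0.48267311 - 49.4000 * 0.97044553 * 0.30497802 = 5.7147

Answer: Price = 5.7147


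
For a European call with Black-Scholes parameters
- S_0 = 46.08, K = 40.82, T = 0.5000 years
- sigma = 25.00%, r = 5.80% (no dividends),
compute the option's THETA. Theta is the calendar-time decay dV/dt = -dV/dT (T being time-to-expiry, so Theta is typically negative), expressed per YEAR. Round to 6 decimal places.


d1 = 0.9380866563; d2 = 0.7613099610
phi(d1) = 0.2569325139; exp(-qT) = 1.0000000000; exp(-rT) = 0.9714164645
Theta = -S*exp(-qT)*phi(d1)*sigma/(2*sqrt(T)) - r*K*exp(-rT)*N(d2) + q*S*exp(-qT)*N(d1)
N(d1) = 0.8259000607; N(d2) = 0.7767640238; sqrt(T) = 0.7071067812
Term 1 = -46.0800 * 1.0000000000 * 0.2569325139 * 0.2500 / (2 * 0.7071067812) = -2.0929388876
Term 2 = -0.0580 * 40.8200 * 0.9714164645 * 0.7767640238 = -1.7864692976
Term 3 = 0 (no dividend yield, q = 0)
Theta = -2.0929388876 + (-1.7864692976) + (0.0000000000) = -3.879408

Answer: Theta = -3.879408


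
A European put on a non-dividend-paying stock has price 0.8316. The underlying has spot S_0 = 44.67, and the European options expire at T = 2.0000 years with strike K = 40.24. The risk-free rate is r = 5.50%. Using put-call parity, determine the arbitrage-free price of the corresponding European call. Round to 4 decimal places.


Answer: Call price = 9.4532

Derivation:
Put-call parity: C - P = S_0 * exp(-qT) - K * exp(-rT).
S_0 * exp(-qT) = 44.6700 * 1.00000000 = 44.67000000
K * exp(-rT) = 40.2400 * 0.89583414 = 36.04836560
C = P + S*exp(-qT) - K*exp(-rT)
C = 0.8316 + 44.67000000 - 36.04836560 = 9.4532


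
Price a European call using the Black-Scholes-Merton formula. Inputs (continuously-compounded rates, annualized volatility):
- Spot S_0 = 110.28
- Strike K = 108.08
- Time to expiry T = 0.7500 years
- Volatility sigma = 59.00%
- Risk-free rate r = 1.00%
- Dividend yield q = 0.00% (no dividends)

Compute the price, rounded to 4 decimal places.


Answer: Price = 23.4695

Derivation:
d1 = (ln(S/K) + (r - q + 0.5*sigma^2) * T) / (sigma * sqrt(T)) = 0.30959360
d2 = d1 - sigma * sqrt(T) = -0.20136139
exp(-rT) = 0.99252805; exp(-qT) = 1.00000000
C = S_0 * exp(-qT) * N(d1) - K * exp(-rT) * N(d2)
N(d1) = 0.62156499; N(d2) = 0.42020800
C = 110.2800 * 1.00000000 * 0.62156499 - 108.0800 * 0.99252805 * 0.42020800 = 23.4695


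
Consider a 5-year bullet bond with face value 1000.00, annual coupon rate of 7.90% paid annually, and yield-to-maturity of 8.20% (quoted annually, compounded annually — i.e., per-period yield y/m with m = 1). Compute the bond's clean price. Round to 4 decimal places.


Answer: Price = 988.0847

Derivation:
Coupon per period c = face * coupon_rate / m = 79.000000
Periods per year m = 1; per-period yield y/m = 0.082000
Number of cashflows N = 5
Cashflows (t years, CF_t, discount factor 1/(1+y/m)^(m*t), PV):
  t = 1.0000: CF_t = 79.000000, DF = 0.924214, PV = 73.012939
  t = 2.0000: CF_t = 79.000000, DF = 0.854172, PV = 67.479611
  t = 3.0000: CF_t = 79.000000, DF = 0.789438, PV = 62.365629
  t = 4.0000: CF_t = 79.000000, DF = 0.729610, PV = 57.639214
  t = 5.0000: CF_t = 1079.000000, DF = 0.674316, PV = 727.587352
Price P = sum_t PV_t = 988.084745


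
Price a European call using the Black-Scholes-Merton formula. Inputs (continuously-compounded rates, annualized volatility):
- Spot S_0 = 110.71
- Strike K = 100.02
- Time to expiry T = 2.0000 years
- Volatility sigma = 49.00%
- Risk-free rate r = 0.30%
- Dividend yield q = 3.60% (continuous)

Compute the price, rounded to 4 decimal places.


d1 = (ln(S/K) + (r - q + 0.5*sigma^2) * T) / (sigma * sqrt(T)) = 0.39777499
d2 = d1 - sigma * sqrt(T) = -0.29518966
exp(-rT) = 0.99401796; exp(-qT) = 0.93053090
C = S_0 * exp(-qT) * N(d1) - K * exp(-rT) * N(d2)
N(d1) = 0.65460197; N(d2) = 0.38392450
C = 110.7100 * 0.93053090 * 0.65460197 - 100.0200 * 0.99401796 * 0.38392450 = 29.2661

Answer: Price = 29.2661


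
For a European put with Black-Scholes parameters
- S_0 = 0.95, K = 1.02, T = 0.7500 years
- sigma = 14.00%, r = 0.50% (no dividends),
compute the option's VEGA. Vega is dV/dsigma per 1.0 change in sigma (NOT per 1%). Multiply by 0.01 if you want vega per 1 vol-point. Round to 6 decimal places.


Answer: Vega = 0.290397

Derivation:
d1 = -0.4948380219; d2 = -0.6160815784
phi(d1) = 0.3529704745; exp(-qT) = 1.0000000000; exp(-rT) = 0.9962570225
Vega = S * exp(-qT) * phi(d1) * sqrt(T) = 0.9500 * 1.0000000000 * 0.3529704745 * 0.8660254038 = 0.290397


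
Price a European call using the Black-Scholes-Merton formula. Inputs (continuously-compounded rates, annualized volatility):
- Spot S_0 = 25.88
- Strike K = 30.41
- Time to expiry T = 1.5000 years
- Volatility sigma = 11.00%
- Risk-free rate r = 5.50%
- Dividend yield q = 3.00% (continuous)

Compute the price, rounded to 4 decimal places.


Answer: Price = 0.3435

Derivation:
d1 = (ln(S/K) + (r - q + 0.5*sigma^2) * T) / (sigma * sqrt(T)) = -0.85157648
d2 = d1 - sigma * sqrt(T) = -0.98629842
exp(-rT) = 0.92081144; exp(-qT) = 0.95599748
C = S_0 * exp(-qT) * N(d1) - K * exp(-rT) * N(d2)
N(d1) = 0.19722460; N(d2) = 0.16199335
C = 25.8800 * 0.95599748 * 0.19722460 - 30.4100 * 0.92081144 * 0.16199335 = 0.3435


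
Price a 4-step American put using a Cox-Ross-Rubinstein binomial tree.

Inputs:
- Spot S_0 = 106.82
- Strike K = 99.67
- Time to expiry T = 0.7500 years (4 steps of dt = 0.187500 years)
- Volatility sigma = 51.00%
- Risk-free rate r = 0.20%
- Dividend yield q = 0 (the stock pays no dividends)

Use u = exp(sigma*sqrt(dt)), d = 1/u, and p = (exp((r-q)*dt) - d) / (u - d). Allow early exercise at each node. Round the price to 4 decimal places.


dt = T/N = 0.187500
u = exp(sigma*sqrt(dt)) = 1.247119; d = 1/u = 0.801848
p = (exp((r-q)*dt) - d) / (u - d) = 0.445857
Discount per step: exp(-r*dt) = 0.999625
Stock lattice S(k, i) with i counting down-moves:
  k=0: S(0,0) = 106.8200
  k=1: S(1,0) = 133.2173; S(1,1) = 85.6534
  k=2: S(2,0) = 166.1379; S(2,1) = 106.8200; S(2,2) = 68.6810
  k=3: S(3,0) = 207.1938; S(3,1) = 133.2173; S(3,2) = 85.6534; S(3,3) = 55.0717
  k=4: S(4,0) = 258.3954; S(4,1) = 166.1379; S(4,2) = 106.8200; S(4,3) = 68.6810; S(4,4) = 44.1591
Terminal payoffs V(N, i) = max(K - S_T, 0):
  V(4,0) = 0.000000; V(4,1) = 0.000000; V(4,2) = 0.000000; V(4,3) = 30.989026; V(4,4) = 55.510889
Backward induction: V(k, i) = exp(-r*dt) * [p * V(k+1, i) + (1-p) * V(k+1, i+1)]; then take max(V_cont, immediate exercise) for American.
  V(3,0) = exp(-r*dt) * [p*0.000000 + (1-p)*0.000000] = 0.000000; exercise = 0.000000; V(3,0) = max -> 0.000000
  V(3,1) = exp(-r*dt) * [p*0.000000 + (1-p)*0.000000] = 0.000000; exercise = 0.000000; V(3,1) = max -> 0.000000
  V(3,2) = exp(-r*dt) * [p*0.000000 + (1-p)*30.989026] = 17.165929; exercise = 14.016619; V(3,2) = max -> 17.165929
  V(3,3) = exp(-r*dt) * [p*30.989026 + (1-p)*55.510889] = 44.560944; exercise = 44.598313; V(3,3) = max -> 44.598313
  V(2,0) = exp(-r*dt) * [p*0.000000 + (1-p)*0.000000] = 0.000000; exercise = 0.000000; V(2,0) = max -> 0.000000
  V(2,1) = exp(-r*dt) * [p*0.000000 + (1-p)*17.165929] = 9.508821; exercise = 0.000000; V(2,1) = max -> 9.508821
  V(2,2) = exp(-r*dt) * [p*17.165929 + (1-p)*44.598313] = 32.355270; exercise = 30.989026; V(2,2) = max -> 32.355270
  V(1,0) = exp(-r*dt) * [p*0.000000 + (1-p)*9.508821] = 5.267276; exercise = 0.000000; V(1,0) = max -> 5.267276
  V(1,1) = exp(-r*dt) * [p*9.508821 + (1-p)*32.355270] = 22.160721; exercise = 14.016619; V(1,1) = max -> 22.160721
  V(0,0) = exp(-r*dt) * [p*5.267276 + (1-p)*22.160721] = 14.623184; exercise = 0.000000; V(0,0) = max -> 14.623184

Answer: Price = V(0,0) = 14.6232


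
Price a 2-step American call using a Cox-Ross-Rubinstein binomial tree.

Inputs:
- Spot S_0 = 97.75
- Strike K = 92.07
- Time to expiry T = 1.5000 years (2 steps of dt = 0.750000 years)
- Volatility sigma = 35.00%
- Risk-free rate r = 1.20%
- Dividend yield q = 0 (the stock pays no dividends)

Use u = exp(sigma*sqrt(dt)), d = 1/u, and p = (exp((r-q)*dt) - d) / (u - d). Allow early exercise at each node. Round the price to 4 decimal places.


Answer: Price = V(0,0) = 19.2815

Derivation:
dt = T/N = 0.750000
u = exp(sigma*sqrt(dt)) = 1.354062; d = 1/u = 0.738519
p = (exp((r-q)*dt) - d) / (u - d) = 0.439485
Discount per step: exp(-r*dt) = 0.991040
Stock lattice S(k, i) with i counting down-moves:
  k=0: S(0,0) = 97.7500
  k=1: S(1,0) = 132.3596; S(1,1) = 72.1902
  k=2: S(2,0) = 179.2230; S(2,1) = 97.7500; S(2,2) = 53.3138
Terminal payoffs V(N, i) = max(S_T - K, 0):
  V(2,0) = 87.153025; V(2,1) = 5.680000; V(2,2) = 0.000000
Backward induction: V(k, i) = exp(-r*dt) * [p * V(k+1, i) + (1-p) * V(k+1, i+1)]; then take max(V_cont, immediate exercise) for American.
  V(1,0) = exp(-r*dt) * [p*87.153025 + (1-p)*5.680000] = 41.114463; exercise = 40.289551; V(1,0) = max -> 41.114463
  V(1,1) = exp(-r*dt) * [p*5.680000 + (1-p)*0.000000] = 2.473909; exercise = 0.000000; V(1,1) = max -> 2.473909
  V(0,0) = exp(-r*dt) * [p*41.114463 + (1-p)*2.473909] = 19.281531; exercise = 5.680000; V(0,0) = max -> 19.281531


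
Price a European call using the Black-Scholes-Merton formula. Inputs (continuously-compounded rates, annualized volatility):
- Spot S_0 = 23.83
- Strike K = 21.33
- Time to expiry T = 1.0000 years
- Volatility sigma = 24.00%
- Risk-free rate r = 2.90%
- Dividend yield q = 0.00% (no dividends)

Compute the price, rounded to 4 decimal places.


Answer: Price = 4.0313

Derivation:
d1 = (ln(S/K) + (r - q + 0.5*sigma^2) * T) / (sigma * sqrt(T)) = 0.70262816
d2 = d1 - sigma * sqrt(T) = 0.46262816
exp(-rT) = 0.97141646; exp(-qT) = 1.00000000
C = S_0 * exp(-qT) * N(d1) - K * exp(-rT) * N(d2)
N(d1) = 0.75885625; N(d2) = 0.67818454
C = 23.8300 * 1.00000000 * 0.75885625 - 21.3300 * 0.97141646 * 0.67818454 = 4.0313


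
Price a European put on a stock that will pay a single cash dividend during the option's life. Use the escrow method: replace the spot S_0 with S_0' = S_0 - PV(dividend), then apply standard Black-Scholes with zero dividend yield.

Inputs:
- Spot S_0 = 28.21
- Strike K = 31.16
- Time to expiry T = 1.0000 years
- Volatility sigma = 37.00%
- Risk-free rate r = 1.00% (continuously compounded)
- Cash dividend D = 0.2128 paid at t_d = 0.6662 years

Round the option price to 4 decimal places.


Answer: Price = 5.8900

Derivation:
PV(D) = D * exp(-r * t_d) = 0.2128 * 0.99336014 = 0.21138704
S_0' = S_0 - PV(D) = 28.2100 - 0.21138704 = 27.99861296
d1 = (ln(S_0'/K) + (r + sigma^2/2)*T) / (sigma*sqrt(T)) = -0.07710878
d2 = d1 - sigma*sqrt(T) = -0.44710878
exp(-rT) = 0.99004983
N(-d1) = 0.53073150; N(-d2) = 0.67260174
P = K * exp(-rT) * N(-d2) - S_0' * N(-d1) = 31.1600 * 0.99004983 * 0.67260174 - 27.99861296 * 0.53073150 = 5.8900


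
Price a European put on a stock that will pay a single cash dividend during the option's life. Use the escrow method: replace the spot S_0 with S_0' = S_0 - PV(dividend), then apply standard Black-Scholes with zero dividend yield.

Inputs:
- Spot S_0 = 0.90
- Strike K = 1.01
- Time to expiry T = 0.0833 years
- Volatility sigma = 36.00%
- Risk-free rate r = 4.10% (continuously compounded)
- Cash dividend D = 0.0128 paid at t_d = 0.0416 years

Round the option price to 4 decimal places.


PV(D) = D * exp(-r * t_d) = 0.0128 * 0.99829585 = 0.01277819
S_0' = S_0 - PV(D) = 0.9000 - 0.01277819 = 0.88722181
d1 = (ln(S_0'/K) + (r + sigma^2/2)*T) / (sigma*sqrt(T)) = -1.16260653
d2 = d1 - sigma*sqrt(T) = -1.26650879
exp(-rT) = 0.99659053
N(-d1) = 0.87750541; N(-d2) = 0.89733451
P = K * exp(-rT) * N(-d2) - S_0' * N(-d1) = 1.0100 * 0.99659053 * 0.89733451 - 0.88722181 * 0.87750541 = 0.1247

Answer: Price = 0.1247


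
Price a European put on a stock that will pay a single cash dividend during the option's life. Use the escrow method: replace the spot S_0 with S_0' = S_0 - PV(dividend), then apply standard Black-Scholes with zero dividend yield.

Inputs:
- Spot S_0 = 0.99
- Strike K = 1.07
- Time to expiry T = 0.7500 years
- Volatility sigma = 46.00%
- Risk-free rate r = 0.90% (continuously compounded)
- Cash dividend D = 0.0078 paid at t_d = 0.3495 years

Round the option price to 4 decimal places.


Answer: Price = 0.2048

Derivation:
PV(D) = D * exp(-r * t_d) = 0.0078 * 0.99685944 = 0.00777550
S_0' = S_0 - PV(D) = 0.9900 - 0.00777550 = 0.98222450
d1 = (ln(S_0'/K) + (r + sigma^2/2)*T) / (sigma*sqrt(T)) = 0.00127009
d2 = d1 - sigma*sqrt(T) = -0.39710160
exp(-rT) = 0.99327273
N(-d1) = 0.49949331; N(-d2) = 0.65435373
P = K * exp(-rT) * N(-d2) - S_0' * N(-d1) = 1.0700 * 0.99327273 * 0.65435373 - 0.98222450 * 0.49949331 = 0.2048


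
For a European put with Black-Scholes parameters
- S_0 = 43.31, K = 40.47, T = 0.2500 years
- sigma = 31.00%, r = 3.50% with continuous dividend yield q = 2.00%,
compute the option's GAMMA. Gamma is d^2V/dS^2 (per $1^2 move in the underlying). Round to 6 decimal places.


d1 = 0.5392586861; d2 = 0.3842586861
phi(d1) = 0.3449559682; exp(-qT) = 0.9950124792; exp(-rT) = 0.9912881698
Gamma = exp(-qT) * phi(d1) / (S * sigma * sqrt(T)) = 0.9950124792 * 0.3449559682 / (43.3100 * 0.3100 * 0.5000000000) = 0.051130

Answer: Gamma = 0.051130


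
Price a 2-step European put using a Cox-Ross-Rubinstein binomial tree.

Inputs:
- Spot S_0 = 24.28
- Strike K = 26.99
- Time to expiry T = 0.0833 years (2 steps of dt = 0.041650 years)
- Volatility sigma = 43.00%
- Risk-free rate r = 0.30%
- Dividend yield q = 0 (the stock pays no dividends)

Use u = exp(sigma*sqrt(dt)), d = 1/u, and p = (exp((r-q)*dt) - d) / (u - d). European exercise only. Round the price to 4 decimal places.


dt = T/N = 0.041650
u = exp(sigma*sqrt(dt)) = 1.091722; d = 1/u = 0.915985
p = (exp((r-q)*dt) - d) / (u - d) = 0.478786
Discount per step: exp(-r*dt) = 0.999875
Stock lattice S(k, i) with i counting down-moves:
  k=0: S(0,0) = 24.2800
  k=1: S(1,0) = 26.5070; S(1,1) = 22.2401
  k=2: S(2,0) = 28.9383; S(2,1) = 24.2800; S(2,2) = 20.3716
Terminal payoffs V(N, i) = max(K - S_T, 0):
  V(2,0) = 0.000000; V(2,1) = 2.710000; V(2,2) = 6.618409
Backward induction: V(k, i) = exp(-r*dt) * [p * V(k+1, i) + (1-p) * V(k+1, i+1)].
  V(1,0) = exp(-r*dt) * [p*0.000000 + (1-p)*2.710000] = 1.412313
  V(1,1) = exp(-r*dt) * [p*2.710000 + (1-p)*6.618409] = 4.746524
  V(0,0) = exp(-r*dt) * [p*1.412313 + (1-p)*4.746524] = 3.149756

Answer: Price = V(0,0) = 3.1498


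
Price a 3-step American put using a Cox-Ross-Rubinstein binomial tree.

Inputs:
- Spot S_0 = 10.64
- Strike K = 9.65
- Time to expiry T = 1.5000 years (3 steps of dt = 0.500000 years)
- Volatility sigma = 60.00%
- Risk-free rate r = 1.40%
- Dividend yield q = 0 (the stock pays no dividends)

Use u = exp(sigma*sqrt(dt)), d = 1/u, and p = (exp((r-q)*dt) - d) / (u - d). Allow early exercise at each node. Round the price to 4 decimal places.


Answer: Price = V(0,0) = 2.5437

Derivation:
dt = T/N = 0.500000
u = exp(sigma*sqrt(dt)) = 1.528465; d = 1/u = 0.654251
p = (exp((r-q)*dt) - d) / (u - d) = 0.403532
Discount per step: exp(-r*dt) = 0.993024
Stock lattice S(k, i) with i counting down-moves:
  k=0: S(0,0) = 10.6400
  k=1: S(1,0) = 16.2629; S(1,1) = 6.9612
  k=2: S(2,0) = 24.8572; S(2,1) = 10.6400; S(2,2) = 4.5544
  k=3: S(3,0) = 37.9934; S(3,1) = 16.2629; S(3,2) = 6.9612; S(3,3) = 2.9797
Terminal payoffs V(N, i) = max(K - S_T, 0):
  V(3,0) = 0.000000; V(3,1) = 0.000000; V(3,2) = 2.688768; V(3,3) = 6.670283
Backward induction: V(k, i) = exp(-r*dt) * [p * V(k+1, i) + (1-p) * V(k+1, i+1)]; then take max(V_cont, immediate exercise) for American.
  V(2,0) = exp(-r*dt) * [p*0.000000 + (1-p)*0.000000] = 0.000000; exercise = 0.000000; V(2,0) = max -> 0.000000
  V(2,1) = exp(-r*dt) * [p*0.000000 + (1-p)*2.688768] = 1.592577; exercise = 0.000000; V(2,1) = max -> 1.592577
  V(2,2) = exp(-r*dt) * [p*2.688768 + (1-p)*6.670283] = 5.028292; exercise = 5.095607; V(2,2) = max -> 5.095607
  V(1,0) = exp(-r*dt) * [p*0.000000 + (1-p)*1.592577] = 0.943295; exercise = 0.000000; V(1,0) = max -> 0.943295
  V(1,1) = exp(-r*dt) * [p*1.592577 + (1-p)*5.095607] = 3.656337; exercise = 2.688768; V(1,1) = max -> 3.656337
  V(0,0) = exp(-r*dt) * [p*0.943295 + (1-p)*3.656337] = 2.543669; exercise = 0.000000; V(0,0) = max -> 2.543669


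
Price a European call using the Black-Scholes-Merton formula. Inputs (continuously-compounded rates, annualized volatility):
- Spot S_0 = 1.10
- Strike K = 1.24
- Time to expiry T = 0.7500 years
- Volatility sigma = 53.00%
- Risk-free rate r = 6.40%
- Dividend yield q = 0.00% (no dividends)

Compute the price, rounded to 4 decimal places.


d1 = (ln(S/K) + (r - q + 0.5*sigma^2) * T) / (sigma * sqrt(T)) = 0.07306488
d2 = d1 - sigma * sqrt(T) = -0.38592859
exp(-rT) = 0.95313379; exp(-qT) = 1.00000000
C = S_0 * exp(-qT) * N(d1) - K * exp(-rT) * N(d2)
N(d1) = 0.52912275; N(d2) = 0.34977478
C = 1.1000 * 1.00000000 * 0.52912275 - 1.2400 * 0.95313379 * 0.34977478 = 0.1686

Answer: Price = 0.1686


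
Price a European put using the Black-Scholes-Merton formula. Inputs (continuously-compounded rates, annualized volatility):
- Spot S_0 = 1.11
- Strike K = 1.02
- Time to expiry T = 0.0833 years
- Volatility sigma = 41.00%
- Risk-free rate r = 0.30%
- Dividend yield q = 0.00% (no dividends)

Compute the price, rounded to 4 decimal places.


Answer: Price = 0.0175

Derivation:
d1 = (ln(S/K) + (r - q + 0.5*sigma^2) * T) / (sigma * sqrt(T)) = 0.77584910
d2 = d1 - sigma * sqrt(T) = 0.65751596
exp(-rT) = 0.99975013; exp(-qT) = 1.00000000
P = K * exp(-rT) * N(-d2) - S_0 * exp(-qT) * N(-d1)
N(-d1) = 0.21891905; N(-d2) = 0.25542460
P = 1.0200 * 0.99975013 * 0.25542460 - 1.1100 * 1.00000000 * 0.21891905 = 0.0175


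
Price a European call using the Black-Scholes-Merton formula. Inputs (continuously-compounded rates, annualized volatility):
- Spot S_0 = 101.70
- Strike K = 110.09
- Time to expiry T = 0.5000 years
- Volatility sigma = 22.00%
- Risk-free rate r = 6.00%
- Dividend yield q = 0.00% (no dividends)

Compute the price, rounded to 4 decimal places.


d1 = (ln(S/K) + (r - q + 0.5*sigma^2) * T) / (sigma * sqrt(T)) = -0.23894366
d2 = d1 - sigma * sqrt(T) = -0.39450715
exp(-rT) = 0.97044553; exp(-qT) = 1.00000000
C = S_0 * exp(-qT) * N(d1) - K * exp(-rT) * N(d2)
N(d1) = 0.40557464; N(d2) = 0.34660332
C = 101.7000 * 1.00000000 * 0.40557464 - 110.0900 * 0.97044553 * 0.34660332 = 4.2171

Answer: Price = 4.2171


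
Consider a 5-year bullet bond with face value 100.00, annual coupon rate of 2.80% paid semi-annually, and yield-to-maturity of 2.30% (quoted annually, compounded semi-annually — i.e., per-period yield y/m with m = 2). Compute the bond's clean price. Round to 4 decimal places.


Answer: Price = 102.3489

Derivation:
Coupon per period c = face * coupon_rate / m = 1.400000
Periods per year m = 2; per-period yield y/m = 0.011500
Number of cashflows N = 10
Cashflows (t years, CF_t, discount factor 1/(1+y/m)^(m*t), PV):
  t = 0.5000: CF_t = 1.400000, DF = 0.988631, PV = 1.384083
  t = 1.0000: CF_t = 1.400000, DF = 0.977391, PV = 1.368347
  t = 1.5000: CF_t = 1.400000, DF = 0.966279, PV = 1.352790
  t = 2.0000: CF_t = 1.400000, DF = 0.955293, PV = 1.337410
  t = 2.5000: CF_t = 1.400000, DF = 0.944432, PV = 1.322204
  t = 3.0000: CF_t = 1.400000, DF = 0.933694, PV = 1.307172
  t = 3.5000: CF_t = 1.400000, DF = 0.923079, PV = 1.292310
  t = 4.0000: CF_t = 1.400000, DF = 0.912584, PV = 1.277618
  t = 4.5000: CF_t = 1.400000, DF = 0.902209, PV = 1.263092
  t = 5.0000: CF_t = 101.400000, DF = 0.891951, PV = 90.443859
Price P = sum_t PV_t = 102.348885


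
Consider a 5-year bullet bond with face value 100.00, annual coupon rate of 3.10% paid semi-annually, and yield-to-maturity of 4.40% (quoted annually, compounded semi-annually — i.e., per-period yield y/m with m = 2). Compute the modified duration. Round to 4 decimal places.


Coupon per period c = face * coupon_rate / m = 1.550000
Periods per year m = 2; per-period yield y/m = 0.022000
Number of cashflows N = 10
Cashflows (t years, CF_t, discount factor 1/(1+y/m)^(m*t), PV):
  t = 0.5000: CF_t = 1.550000, DF = 0.978474, PV = 1.516634
  t = 1.0000: CF_t = 1.550000, DF = 0.957411, PV = 1.483986
  t = 1.5000: CF_t = 1.550000, DF = 0.936801, PV = 1.452041
  t = 2.0000: CF_t = 1.550000, DF = 0.916635, PV = 1.420784
  t = 2.5000: CF_t = 1.550000, DF = 0.896903, PV = 1.390200
  t = 3.0000: CF_t = 1.550000, DF = 0.877596, PV = 1.360274
  t = 3.5000: CF_t = 1.550000, DF = 0.858704, PV = 1.330992
  t = 4.0000: CF_t = 1.550000, DF = 0.840220, PV = 1.302340
  t = 4.5000: CF_t = 1.550000, DF = 0.822133, PV = 1.274306
  t = 5.0000: CF_t = 101.550000, DF = 0.804435, PV = 81.690390
Price P = sum_t PV_t = 94.221948
First compute Macaulay numerator sum_t t * PV_t:
  t * PV_t at t = 0.5000: 0.758317
  t * PV_t at t = 1.0000: 1.483986
  t * PV_t at t = 1.5000: 2.178062
  t * PV_t at t = 2.0000: 2.841568
  t * PV_t at t = 2.5000: 3.475499
  t * PV_t at t = 3.0000: 4.080821
  t * PV_t at t = 3.5000: 4.658472
  t * PV_t at t = 4.0000: 5.209362
  t * PV_t at t = 4.5000: 5.734376
  t * PV_t at t = 5.0000: 408.451950
Macaulay duration D = 438.872414 / 94.221948 = 4.657858
Modified duration = D / (1 + y/m) = 4.657858 / (1 + 0.022000) = 4.557591

Answer: Modified duration = 4.5576


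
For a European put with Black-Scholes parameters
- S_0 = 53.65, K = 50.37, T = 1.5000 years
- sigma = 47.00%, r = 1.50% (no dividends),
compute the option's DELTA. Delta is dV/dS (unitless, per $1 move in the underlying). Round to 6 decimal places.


d1 = 0.4364968300; d2 = -0.1391332596
phi(d1) = 0.3626912801; exp(-qT) = 1.0000000000; exp(-rT) = 0.9777512372
N(-d1) = 0.3312381494
Delta = -exp(-qT) * N(-d1) = -1.0000000000 * 0.3312381494 = -0.331238

Answer: Delta = -0.331238


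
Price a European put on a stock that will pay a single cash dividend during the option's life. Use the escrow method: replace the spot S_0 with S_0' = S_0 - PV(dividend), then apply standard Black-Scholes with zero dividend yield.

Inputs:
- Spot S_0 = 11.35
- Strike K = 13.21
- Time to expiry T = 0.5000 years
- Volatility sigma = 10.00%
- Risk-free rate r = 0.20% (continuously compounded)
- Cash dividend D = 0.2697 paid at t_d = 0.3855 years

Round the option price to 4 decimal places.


PV(D) = D * exp(-r * t_d) = 0.2697 * 0.99922930 = 0.26949214
S_0' = S_0 - PV(D) = 11.3500 - 0.26949214 = 11.08050786
d1 = (ln(S_0'/K) + (r + sigma^2/2)*T) / (sigma*sqrt(T)) = -2.43650050
d2 = d1 - sigma*sqrt(T) = -2.50721118
exp(-rT) = 0.99900050
N(-d1) = 0.99258493; N(-d2) = 0.99391560
P = K * exp(-rT) * N(-d2) - S_0' * N(-d1) = 13.2100 * 0.99900050 * 0.99391560 - 11.08050786 * 0.99258493 = 2.1182

Answer: Price = 2.1182


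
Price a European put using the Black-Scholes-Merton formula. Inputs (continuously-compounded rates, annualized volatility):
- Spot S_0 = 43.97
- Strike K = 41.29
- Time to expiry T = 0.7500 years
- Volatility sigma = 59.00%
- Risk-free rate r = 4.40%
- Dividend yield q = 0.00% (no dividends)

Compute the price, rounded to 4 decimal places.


Answer: Price = 6.5961

Derivation:
d1 = (ln(S/K) + (r - q + 0.5*sigma^2) * T) / (sigma * sqrt(T)) = 0.44314029
d2 = d1 - sigma * sqrt(T) = -0.06781470
exp(-rT) = 0.96753856; exp(-qT) = 1.00000000
P = K * exp(-rT) * N(-d2) - S_0 * exp(-qT) * N(-d1)
N(-d1) = 0.32883213; N(-d2) = 0.52703343
P = 41.2900 * 0.96753856 * 0.52703343 - 43.9700 * 1.00000000 * 0.32883213 = 6.5961


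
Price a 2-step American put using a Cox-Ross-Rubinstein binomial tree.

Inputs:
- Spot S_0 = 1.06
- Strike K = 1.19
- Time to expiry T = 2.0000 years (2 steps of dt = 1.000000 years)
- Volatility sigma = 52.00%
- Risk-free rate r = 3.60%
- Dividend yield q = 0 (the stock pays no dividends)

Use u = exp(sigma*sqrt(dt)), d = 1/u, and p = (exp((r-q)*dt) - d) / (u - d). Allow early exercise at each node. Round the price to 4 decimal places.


Answer: Price = V(0,0) = 0.3497

Derivation:
dt = T/N = 1.000000
u = exp(sigma*sqrt(dt)) = 1.682028; d = 1/u = 0.594521
p = (exp((r-q)*dt) - d) / (u - d) = 0.406559
Discount per step: exp(-r*dt) = 0.964640
Stock lattice S(k, i) with i counting down-moves:
  k=0: S(0,0) = 1.0600
  k=1: S(1,0) = 1.7829; S(1,1) = 0.6302
  k=2: S(2,0) = 2.9990; S(2,1) = 1.0600; S(2,2) = 0.3747
Terminal payoffs V(N, i) = max(K - S_T, 0):
  V(2,0) = 0.000000; V(2,1) = 0.130000; V(2,2) = 0.815338
Backward induction: V(k, i) = exp(-r*dt) * [p * V(k+1, i) + (1-p) * V(k+1, i+1)]; then take max(V_cont, immediate exercise) for American.
  V(1,0) = exp(-r*dt) * [p*0.000000 + (1-p)*0.130000] = 0.074419; exercise = 0.000000; V(1,0) = max -> 0.074419
  V(1,1) = exp(-r*dt) * [p*0.130000 + (1-p)*0.815338] = 0.517730; exercise = 0.559808; V(1,1) = max -> 0.559808
  V(0,0) = exp(-r*dt) * [p*0.074419 + (1-p)*0.559808] = 0.349652; exercise = 0.130000; V(0,0) = max -> 0.349652


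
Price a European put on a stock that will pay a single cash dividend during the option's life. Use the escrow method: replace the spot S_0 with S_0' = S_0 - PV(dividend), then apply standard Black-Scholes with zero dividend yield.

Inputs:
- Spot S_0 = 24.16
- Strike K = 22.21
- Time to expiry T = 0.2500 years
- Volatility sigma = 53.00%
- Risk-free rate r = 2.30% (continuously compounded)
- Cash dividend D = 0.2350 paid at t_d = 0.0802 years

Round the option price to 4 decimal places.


PV(D) = D * exp(-r * t_d) = 0.2350 * 0.99815710 = 0.23456692
S_0' = S_0 - PV(D) = 24.1600 - 0.23456692 = 23.92543308
d1 = (ln(S_0'/K) + (r + sigma^2/2)*T) / (sigma*sqrt(T)) = 0.43495057
d2 = d1 - sigma*sqrt(T) = 0.16995057
exp(-rT) = 0.99426650
N(-d1) = 0.33179915; N(-d2) = 0.43252451
P = K * exp(-rT) * N(-d2) - S_0' * N(-d1) = 22.2100 * 0.99426650 * 0.43252451 - 23.92543308 * 0.33179915 = 1.6129

Answer: Price = 1.6129


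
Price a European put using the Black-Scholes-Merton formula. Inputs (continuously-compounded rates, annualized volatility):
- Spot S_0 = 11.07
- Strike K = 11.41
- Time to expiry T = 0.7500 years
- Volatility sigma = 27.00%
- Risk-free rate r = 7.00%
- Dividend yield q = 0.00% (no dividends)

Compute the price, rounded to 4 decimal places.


Answer: Price = 0.9018

Derivation:
d1 = (ln(S/K) + (r - q + 0.5*sigma^2) * T) / (sigma * sqrt(T)) = 0.21206325
d2 = d1 - sigma * sqrt(T) = -0.02176361
exp(-rT) = 0.94885432; exp(-qT) = 1.00000000
P = K * exp(-rT) * N(-d2) - S_0 * exp(-qT) * N(-d1)
N(-d1) = 0.41602885; N(-d2) = 0.50868174
P = 11.4100 * 0.94885432 * 0.50868174 - 11.0700 * 1.00000000 * 0.41602885 = 0.9018


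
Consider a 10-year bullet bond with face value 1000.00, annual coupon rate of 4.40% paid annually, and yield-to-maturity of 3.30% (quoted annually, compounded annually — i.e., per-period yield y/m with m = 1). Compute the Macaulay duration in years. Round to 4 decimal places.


Answer: Macaulay duration = 8.3868 years

Derivation:
Coupon per period c = face * coupon_rate / m = 44.000000
Periods per year m = 1; per-period yield y/m = 0.033000
Number of cashflows N = 10
Cashflows (t years, CF_t, discount factor 1/(1+y/m)^(m*t), PV):
  t = 1.0000: CF_t = 44.000000, DF = 0.968054, PV = 42.594385
  t = 2.0000: CF_t = 44.000000, DF = 0.937129, PV = 41.233674
  t = 3.0000: CF_t = 44.000000, DF = 0.907192, PV = 39.916432
  t = 4.0000: CF_t = 44.000000, DF = 0.878211, PV = 38.641270
  t = 5.0000: CF_t = 44.000000, DF = 0.850156, PV = 37.406844
  t = 6.0000: CF_t = 44.000000, DF = 0.822997, PV = 36.211853
  t = 7.0000: CF_t = 44.000000, DF = 0.796705, PV = 35.055037
  t = 8.0000: CF_t = 44.000000, DF = 0.771254, PV = 33.935176
  t = 9.0000: CF_t = 44.000000, DF = 0.746616, PV = 32.851090
  t = 10.0000: CF_t = 1044.000000, DF = 0.722764, PV = 754.566089
Price P = sum_t PV_t = 1092.411849
Macaulay numerator sum_t t * PV_t:
  t * PV_t at t = 1.0000: 42.594385
  t * PV_t at t = 2.0000: 82.467348
  t * PV_t at t = 3.0000: 119.749295
  t * PV_t at t = 4.0000: 154.565080
  t * PV_t at t = 5.0000: 187.034220
  t * PV_t at t = 6.0000: 217.271117
  t * PV_t at t = 7.0000: 245.385257
  t * PV_t at t = 8.0000: 271.481407
  t * PV_t at t = 9.0000: 295.659809
  t * PV_t at t = 10.0000: 7545.660887
Macaulay duration D = (sum_t t * PV_t) / P = 9161.868806 / 1092.411849 = 8.386827


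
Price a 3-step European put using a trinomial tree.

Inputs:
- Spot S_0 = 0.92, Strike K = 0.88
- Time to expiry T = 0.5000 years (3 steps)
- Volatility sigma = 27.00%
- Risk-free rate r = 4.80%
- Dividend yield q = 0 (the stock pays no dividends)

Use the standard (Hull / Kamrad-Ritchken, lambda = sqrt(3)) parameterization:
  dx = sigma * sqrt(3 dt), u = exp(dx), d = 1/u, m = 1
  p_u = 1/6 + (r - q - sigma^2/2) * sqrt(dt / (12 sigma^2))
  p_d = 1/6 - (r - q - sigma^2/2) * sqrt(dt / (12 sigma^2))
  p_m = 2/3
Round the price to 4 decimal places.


Answer: Price = V(0,0) = 0.0411

Derivation:
dt = T/N = 0.166667; dx = sigma*sqrt(3*dt) = 0.190919
u = exp(dx) = 1.210361; d = 1/u = 0.826200
p_u = 0.171708, p_m = 0.666667, p_d = 0.161625
Discount per step: exp(-r*dt) = 0.992032
Stock lattice S(k, j) with j the centered position index:
  k=0: S(0,+0) = 0.9200
  k=1: S(1,-1) = 0.7601; S(1,+0) = 0.9200; S(1,+1) = 1.1135
  k=2: S(2,-2) = 0.6280; S(2,-1) = 0.7601; S(2,+0) = 0.9200; S(2,+1) = 1.1135; S(2,+2) = 1.3478
  k=3: S(3,-3) = 0.5189; S(3,-2) = 0.6280; S(3,-1) = 0.7601; S(3,+0) = 0.9200; S(3,+1) = 1.1135; S(3,+2) = 1.3478; S(3,+3) = 1.6313
Terminal payoffs V(N, j) = max(K - S_T, 0):
  V(3,-3) = 0.361149; V(3,-2) = 0.252003; V(3,-1) = 0.119896; V(3,+0) = 0.000000; V(3,+1) = 0.000000; V(3,+2) = 0.000000; V(3,+3) = 0.000000
Backward induction: V(k, j) = exp(-r*dt) * [p_u * V(k+1, j+1) + p_m * V(k+1, j) + p_d * V(k+1, j-1)]
  V(2,-2) = exp(-r*dt) * [p_u*0.119896 + p_m*0.252003 + p_d*0.361149] = 0.244992
  V(2,-1) = exp(-r*dt) * [p_u*0.000000 + p_m*0.119896 + p_d*0.252003] = 0.119699
  V(2,+0) = exp(-r*dt) * [p_u*0.000000 + p_m*0.000000 + p_d*0.119896] = 0.019224
  V(2,+1) = exp(-r*dt) * [p_u*0.000000 + p_m*0.000000 + p_d*0.000000] = 0.000000
  V(2,+2) = exp(-r*dt) * [p_u*0.000000 + p_m*0.000000 + p_d*0.000000] = 0.000000
  V(1,-1) = exp(-r*dt) * [p_u*0.019224 + p_m*0.119699 + p_d*0.244992] = 0.121720
  V(1,+0) = exp(-r*dt) * [p_u*0.000000 + p_m*0.019224 + p_d*0.119699] = 0.031906
  V(1,+1) = exp(-r*dt) * [p_u*0.000000 + p_m*0.000000 + p_d*0.019224] = 0.003082
  V(0,+0) = exp(-r*dt) * [p_u*0.003082 + p_m*0.031906 + p_d*0.121720] = 0.041143


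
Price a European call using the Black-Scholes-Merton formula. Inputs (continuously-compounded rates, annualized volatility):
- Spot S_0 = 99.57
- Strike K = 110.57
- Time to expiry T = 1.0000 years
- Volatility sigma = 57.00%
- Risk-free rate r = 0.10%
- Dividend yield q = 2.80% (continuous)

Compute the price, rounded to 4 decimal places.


d1 = (ln(S/K) + (r - q + 0.5*sigma^2) * T) / (sigma * sqrt(T)) = 0.05379318
d2 = d1 - sigma * sqrt(T) = -0.51620682
exp(-rT) = 0.99900050; exp(-qT) = 0.97238837
C = S_0 * exp(-qT) * N(d1) - K * exp(-rT) * N(d2)
N(d1) = 0.52145003; N(d2) = 0.30285498
C = 99.5700 * 0.97238837 * 0.52145003 - 110.5700 * 0.99900050 * 0.30285498 = 17.0340

Answer: Price = 17.0340


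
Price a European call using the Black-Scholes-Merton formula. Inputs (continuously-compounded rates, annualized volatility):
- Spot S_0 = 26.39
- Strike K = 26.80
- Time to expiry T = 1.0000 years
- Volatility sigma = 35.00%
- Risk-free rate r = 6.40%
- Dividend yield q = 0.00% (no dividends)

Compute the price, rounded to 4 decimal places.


d1 = (ln(S/K) + (r - q + 0.5*sigma^2) * T) / (sigma * sqrt(T)) = 0.31380932
d2 = d1 - sigma * sqrt(T) = -0.03619068
exp(-rT) = 0.93800500; exp(-qT) = 1.00000000
C = S_0 * exp(-qT) * N(d1) - K * exp(-rT) * N(d2)
N(d1) = 0.62316707; N(d2) = 0.48556516
C = 26.3900 * 1.00000000 * 0.62316707 - 26.8000 * 0.93800500 * 0.48556516 = 4.2390

Answer: Price = 4.2390


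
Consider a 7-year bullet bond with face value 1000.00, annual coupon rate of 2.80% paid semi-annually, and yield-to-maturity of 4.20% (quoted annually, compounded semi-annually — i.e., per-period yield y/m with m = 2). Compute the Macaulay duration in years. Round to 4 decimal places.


Coupon per period c = face * coupon_rate / m = 14.000000
Periods per year m = 2; per-period yield y/m = 0.021000
Number of cashflows N = 14
Cashflows (t years, CF_t, discount factor 1/(1+y/m)^(m*t), PV):
  t = 0.5000: CF_t = 14.000000, DF = 0.979432, PV = 13.712047
  t = 1.0000: CF_t = 14.000000, DF = 0.959287, PV = 13.430017
  t = 1.5000: CF_t = 14.000000, DF = 0.939556, PV = 13.153787
  t = 2.0000: CF_t = 14.000000, DF = 0.920231, PV = 12.883239
  t = 2.5000: CF_t = 14.000000, DF = 0.901304, PV = 12.618256
  t = 3.0000: CF_t = 14.000000, DF = 0.882766, PV = 12.358723
  t = 3.5000: CF_t = 14.000000, DF = 0.864609, PV = 12.104527
  t = 4.0000: CF_t = 14.000000, DF = 0.846826, PV = 11.855561
  t = 4.5000: CF_t = 14.000000, DF = 0.829408, PV = 11.611715
  t = 5.0000: CF_t = 14.000000, DF = 0.812349, PV = 11.372884
  t = 5.5000: CF_t = 14.000000, DF = 0.795640, PV = 11.138966
  t = 6.0000: CF_t = 14.000000, DF = 0.779276, PV = 10.909859
  t = 6.5000: CF_t = 14.000000, DF = 0.763247, PV = 10.685464
  t = 7.0000: CF_t = 1014.000000, DF = 0.747549, PV = 758.014592
Price P = sum_t PV_t = 915.849636
Macaulay numerator sum_t t * PV_t:
  t * PV_t at t = 0.5000: 6.856024
  t * PV_t at t = 1.0000: 13.430017
  t * PV_t at t = 1.5000: 19.730681
  t * PV_t at t = 2.0000: 25.766478
  t * PV_t at t = 2.5000: 31.545639
  t * PV_t at t = 3.0000: 37.076168
  t * PV_t at t = 3.5000: 42.365846
  t * PV_t at t = 4.0000: 47.422243
  t * PV_t at t = 4.5000: 52.252716
  t * PV_t at t = 5.0000: 56.864421
  t * PV_t at t = 5.5000: 61.264312
  t * PV_t at t = 6.0000: 65.459153
  t * PV_t at t = 6.5000: 69.455516
  t * PV_t at t = 7.0000: 5306.102141
Macaulay duration D = (sum_t t * PV_t) / P = 5835.591355 / 915.849636 = 6.371779

Answer: Macaulay duration = 6.3718 years


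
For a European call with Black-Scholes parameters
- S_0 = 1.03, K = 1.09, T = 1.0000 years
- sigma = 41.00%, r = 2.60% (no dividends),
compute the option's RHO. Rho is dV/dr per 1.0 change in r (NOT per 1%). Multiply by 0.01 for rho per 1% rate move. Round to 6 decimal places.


d1 = 0.1303197707; d2 = -0.2796802293
phi(d1) = 0.3955689564; exp(-qT) = 1.0000000000; exp(-rT) = 0.9743350896
N(d2) = 0.3898614240
Rho = K*T*exp(-rT)*N(d2) = 1.0900 * 1.0000 * 0.9743350896 * 0.3898614240 = 0.414043

Answer: Rho = 0.414043


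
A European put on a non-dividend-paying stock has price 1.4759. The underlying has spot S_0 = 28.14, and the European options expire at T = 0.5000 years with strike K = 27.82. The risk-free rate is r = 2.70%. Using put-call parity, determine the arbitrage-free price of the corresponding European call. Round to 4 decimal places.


Put-call parity: C - P = S_0 * exp(-qT) - K * exp(-rT).
S_0 * exp(-qT) = 28.1400 * 1.00000000 = 28.14000000
K * exp(-rT) = 27.8200 * 0.98659072 = 27.44695373
C = P + S*exp(-qT) - K*exp(-rT)
C = 1.4759 + 28.14000000 - 27.44695373 = 2.1689

Answer: Call price = 2.1689


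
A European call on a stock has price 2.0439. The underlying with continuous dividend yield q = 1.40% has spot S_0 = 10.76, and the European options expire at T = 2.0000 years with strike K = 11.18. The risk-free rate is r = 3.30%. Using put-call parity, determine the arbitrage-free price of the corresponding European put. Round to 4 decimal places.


Put-call parity: C - P = S_0 * exp(-qT) - K * exp(-rT).
S_0 * exp(-qT) = 10.7600 * 0.97238837 = 10.46289883
K * exp(-rT) = 11.1800 * 0.93613086 = 10.46594306
P = C - S*exp(-qT) + K*exp(-rT)
P = 2.0439 - 10.46289883 + 10.46594306 = 2.0469

Answer: Put price = 2.0469


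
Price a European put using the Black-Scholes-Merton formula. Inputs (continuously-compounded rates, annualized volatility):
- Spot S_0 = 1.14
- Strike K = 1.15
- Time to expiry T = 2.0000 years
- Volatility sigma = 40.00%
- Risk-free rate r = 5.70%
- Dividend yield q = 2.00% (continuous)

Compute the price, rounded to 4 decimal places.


Answer: Price = 0.2031

Derivation:
d1 = (ln(S/K) + (r - q + 0.5*sigma^2) * T) / (sigma * sqrt(T)) = 0.39821836
d2 = d1 - sigma * sqrt(T) = -0.16746707
exp(-rT) = 0.89225796; exp(-qT) = 0.96078944
P = K * exp(-rT) * N(-d2) - S_0 * exp(-qT) * N(-d1)
N(-d1) = 0.34523462; N(-d2) = 0.56649872
P = 1.1500 * 0.89225796 * 0.56649872 - 1.1400 * 0.96078944 * 0.34523462 = 0.2031


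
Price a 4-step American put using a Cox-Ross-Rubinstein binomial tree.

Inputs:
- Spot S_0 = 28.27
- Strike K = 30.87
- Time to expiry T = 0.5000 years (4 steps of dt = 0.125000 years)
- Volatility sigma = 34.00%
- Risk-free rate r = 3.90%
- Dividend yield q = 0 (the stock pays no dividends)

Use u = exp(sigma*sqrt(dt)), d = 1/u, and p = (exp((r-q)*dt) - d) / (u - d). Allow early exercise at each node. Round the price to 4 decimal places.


Answer: Price = V(0,0) = 4.1579

Derivation:
dt = T/N = 0.125000
u = exp(sigma*sqrt(dt)) = 1.127732; d = 1/u = 0.886736
p = (exp((r-q)*dt) - d) / (u - d) = 0.490262
Discount per step: exp(-r*dt) = 0.995137
Stock lattice S(k, i) with i counting down-moves:
  k=0: S(0,0) = 28.2700
  k=1: S(1,0) = 31.8810; S(1,1) = 25.0680
  k=2: S(2,0) = 35.9532; S(2,1) = 28.2700; S(2,2) = 22.2287
  k=3: S(3,0) = 40.5455; S(3,1) = 31.8810; S(3,2) = 25.0680; S(3,3) = 19.7110
  k=4: S(4,0) = 45.7245; S(4,1) = 35.9532; S(4,2) = 28.2700; S(4,3) = 22.2287; S(4,4) = 17.4784
Terminal payoffs V(N, i) = max(K - S_T, 0):
  V(4,0) = 0.000000; V(4,1) = 0.000000; V(4,2) = 2.600000; V(4,3) = 8.641286; V(4,4) = 13.391552
Backward induction: V(k, i) = exp(-r*dt) * [p * V(k+1, i) + (1-p) * V(k+1, i+1)]; then take max(V_cont, immediate exercise) for American.
  V(3,0) = exp(-r*dt) * [p*0.000000 + (1-p)*0.000000] = 0.000000; exercise = 0.000000; V(3,0) = max -> 0.000000
  V(3,1) = exp(-r*dt) * [p*0.000000 + (1-p)*2.600000] = 1.318873; exercise = 0.000000; V(3,1) = max -> 1.318873
  V(3,2) = exp(-r*dt) * [p*2.600000 + (1-p)*8.641286] = 5.651853; exercise = 5.801978; V(3,2) = max -> 5.801978
  V(3,3) = exp(-r*dt) * [p*8.641286 + (1-p)*13.391552] = 11.008878; exercise = 11.159003; V(3,3) = max -> 11.159003
  V(2,0) = exp(-r*dt) * [p*0.000000 + (1-p)*1.318873] = 0.669010; exercise = 0.000000; V(2,0) = max -> 0.669010
  V(2,1) = exp(-r*dt) * [p*1.318873 + (1-p)*5.801978] = 3.586555; exercise = 2.600000; V(2,1) = max -> 3.586555
  V(2,2) = exp(-r*dt) * [p*5.801978 + (1-p)*11.159003] = 8.491161; exercise = 8.641286; V(2,2) = max -> 8.641286
  V(1,0) = exp(-r*dt) * [p*0.669010 + (1-p)*3.586555] = 2.145708; exercise = 0.000000; V(1,0) = max -> 2.145708
  V(1,1) = exp(-r*dt) * [p*3.586555 + (1-p)*8.641286] = 6.133171; exercise = 5.801978; V(1,1) = max -> 6.133171
  V(0,0) = exp(-r*dt) * [p*2.145708 + (1-p)*6.133171] = 4.157949; exercise = 2.600000; V(0,0) = max -> 4.157949
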